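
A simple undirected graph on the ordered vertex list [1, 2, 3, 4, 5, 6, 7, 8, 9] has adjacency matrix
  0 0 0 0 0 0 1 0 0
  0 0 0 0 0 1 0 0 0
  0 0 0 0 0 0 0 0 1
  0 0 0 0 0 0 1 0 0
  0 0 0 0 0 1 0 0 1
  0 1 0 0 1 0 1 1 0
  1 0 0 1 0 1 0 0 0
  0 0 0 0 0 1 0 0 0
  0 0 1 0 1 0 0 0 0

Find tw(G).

1

A width-1 tree decomposition is:
Bags: B1 = {6, 7}  B2 = {5, 6}  B3 = {1, 7}  B4 = {5, 9}  B5 = {3, 9}  B6 = {6, 8}  B7 = {4, 7}  B8 = {2, 6}
Tree: B1–B2, B1–B3, B2–B4, B4–B5, B2–B6, B1–B7, B2–B8
Every bag has size at most 2, so the width is 2 − 1 = 1 and tw(G) ≤ 1. G has an edge, so its treewidth is at least 1. Hence tw(G) = 1 exactly.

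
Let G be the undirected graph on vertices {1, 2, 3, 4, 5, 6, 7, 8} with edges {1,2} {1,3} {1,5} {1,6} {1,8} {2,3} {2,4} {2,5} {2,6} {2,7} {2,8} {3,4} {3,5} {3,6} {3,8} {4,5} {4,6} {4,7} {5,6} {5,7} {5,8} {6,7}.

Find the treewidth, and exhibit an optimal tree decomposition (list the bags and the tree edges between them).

Every bag has size at most 5, so the width is 5 − 1 = 4 and tw(G) ≤ 4. On the other hand G contains the 5-clique {1, 2, 3, 5, 8}. A clique must lie in a single bag of any decomposition, so no decomposition can have width below 4. The upper and lower bounds meet at 4, so that is the treewidth.

Treewidth 4.
Bags: B1 = {1, 2, 3, 5, 6}  B2 = {2, 3, 4, 5, 6}  B3 = {2, 4, 5, 6, 7}  B4 = {1, 2, 3, 5, 8}
Tree: B1–B2, B2–B3, B1–B4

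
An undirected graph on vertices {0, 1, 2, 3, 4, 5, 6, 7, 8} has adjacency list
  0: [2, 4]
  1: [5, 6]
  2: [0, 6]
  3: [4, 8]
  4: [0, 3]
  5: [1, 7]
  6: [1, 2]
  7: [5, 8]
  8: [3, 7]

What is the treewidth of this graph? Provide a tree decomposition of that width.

Each bag holds 3 vertices, so the decomposition has width 2, which upper-bounds the treewidth. Since 4–3–8–7–5–1–6–2–0–4 is a cycle in G, G is not acyclic. Forests are exactly the graphs of treewidth ≤ 1, so tw(G) ≥ 2. The upper and lower bounds meet at 2, so that is the treewidth.

Treewidth 2.
One optimal decomposition is:
Bags: B1 = {3, 4, 8}  B2 = {4, 7, 8}  B3 = {4, 5, 7}  B4 = {1, 4, 5}  B5 = {1, 4, 6}  B6 = {2, 4, 6}  B7 = {0, 2, 4}
Tree: B1–B2, B2–B3, B3–B4, B4–B5, B5–B6, B6–B7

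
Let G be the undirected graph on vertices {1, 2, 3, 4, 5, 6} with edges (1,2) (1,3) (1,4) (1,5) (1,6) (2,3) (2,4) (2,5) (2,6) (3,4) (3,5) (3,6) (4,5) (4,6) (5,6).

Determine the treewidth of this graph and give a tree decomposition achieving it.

With just one bag of size 6, the width is 6 − 1 = 5, so tw(G) ≤ 5. Conversely, {1, 2, 3, 4, 5, 6} is a clique of size 6, and the vertices of any clique must share a bag in every tree decomposition; so some bag has ≥ 6 vertices and tw(G) ≥ 5. Therefore the treewidth is 5.

Treewidth 5.
One optimal decomposition is:
Bags: B1 = {1, 2, 3, 4, 5, 6}
Tree: (single bag)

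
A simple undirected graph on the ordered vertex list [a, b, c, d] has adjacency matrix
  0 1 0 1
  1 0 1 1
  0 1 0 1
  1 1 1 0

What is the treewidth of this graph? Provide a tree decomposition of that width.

Every bag has size at most 3, so the width is 3 − 1 = 2 and tw(G) ≤ 2. Conversely, {b, c, d} is a clique of size 3, and the vertices of any clique must share a bag in every tree decomposition; so some bag has ≥ 3 vertices and tw(G) ≥ 2. Combining the bounds, tw(G) = 2.

Treewidth 2.
Bags: B1 = {a, b, d}  B2 = {b, c, d}
Tree: B1–B2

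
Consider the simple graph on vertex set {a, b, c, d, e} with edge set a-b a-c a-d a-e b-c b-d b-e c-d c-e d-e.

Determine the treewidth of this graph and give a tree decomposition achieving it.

Treewidth 4.
Bags: B1 = {a, b, c, d, e}
Tree: (single bag)

A single bag containing all 5 vertices is trivially a valid decomposition of width 4. For the lower bound, the 5 vertices {a, b, c, d, e} are pairwise adjacent, and any tree decomposition puts a clique entirely inside one bag — forcing width ≥ 4. Therefore the treewidth is 4.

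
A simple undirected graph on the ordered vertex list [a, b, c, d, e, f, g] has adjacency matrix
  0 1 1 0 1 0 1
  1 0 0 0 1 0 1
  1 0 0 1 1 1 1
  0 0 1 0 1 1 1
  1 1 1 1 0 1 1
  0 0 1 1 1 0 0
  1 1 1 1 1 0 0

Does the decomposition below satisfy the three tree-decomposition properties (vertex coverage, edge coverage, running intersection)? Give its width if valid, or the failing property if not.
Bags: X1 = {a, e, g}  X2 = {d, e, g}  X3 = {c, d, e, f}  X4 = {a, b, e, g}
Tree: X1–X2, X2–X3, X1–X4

A tree decomposition must satisfy three properties: every vertex lies in some bag; for every edge, both endpoints lie together in some bag; and for every vertex, the bags containing it form a connected subtree. Here edge (a,c) lies in no bag, so the decomposition is invalid.

No — edge (a,c) lies in no bag.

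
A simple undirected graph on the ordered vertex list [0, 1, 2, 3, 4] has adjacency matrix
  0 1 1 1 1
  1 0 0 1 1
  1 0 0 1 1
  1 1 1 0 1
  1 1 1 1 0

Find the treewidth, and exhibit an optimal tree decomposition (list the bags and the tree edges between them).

Every bag has size at most 4, so the width is 4 − 1 = 3 and tw(G) ≤ 3. On the other hand G contains the 4-clique {0, 1, 3, 4}. A clique must lie in a single bag of any decomposition, so no decomposition can have width below 3. The upper and lower bounds meet at 3, so that is the treewidth.

Treewidth 3.
One such decomposition:
Bags: B1 = {0, 1, 3, 4}  B2 = {0, 2, 3, 4}
Tree: B1–B2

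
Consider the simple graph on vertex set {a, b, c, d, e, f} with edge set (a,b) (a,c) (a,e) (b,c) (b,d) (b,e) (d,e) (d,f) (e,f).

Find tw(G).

A width-2 tree decomposition is:
Bags: B1 = {b, d, e}  B2 = {d, e, f}  B3 = {a, b, e}  B4 = {a, b, c}
Tree: B1–B2, B1–B3, B3–B4
Each bag holds 3 vertices, so the decomposition has width 2, which upper-bounds the treewidth. On the other hand G contains the 3-clique {d, e, f}. A clique must lie in a single bag of any decomposition, so no decomposition can have width below 2. Therefore the treewidth is 2.

2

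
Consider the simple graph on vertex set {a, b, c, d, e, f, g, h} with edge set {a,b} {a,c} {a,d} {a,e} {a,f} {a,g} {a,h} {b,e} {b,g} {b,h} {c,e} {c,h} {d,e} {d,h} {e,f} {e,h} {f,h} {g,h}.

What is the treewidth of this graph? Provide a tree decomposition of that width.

Treewidth 3.
Bags: B1 = {a, e, f, h}  B2 = {a, d, e, h}  B3 = {a, b, e, h}  B4 = {a, b, g, h}  B5 = {a, c, e, h}
Tree: B1–B2, B1–B3, B3–B4, B1–B5

Each bag holds 4 vertices, so the decomposition has width 3, which upper-bounds the treewidth. For the lower bound, the 4 vertices {a, b, g, h} are pairwise adjacent, and any tree decomposition puts a clique entirely inside one bag — forcing width ≥ 3. Combining the bounds, tw(G) = 3.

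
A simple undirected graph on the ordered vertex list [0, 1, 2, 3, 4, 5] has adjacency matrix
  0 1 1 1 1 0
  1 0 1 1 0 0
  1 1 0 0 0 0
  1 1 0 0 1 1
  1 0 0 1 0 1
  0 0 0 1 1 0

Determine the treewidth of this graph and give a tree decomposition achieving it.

Each bag holds 3 vertices, so the decomposition has width 2, which upper-bounds the treewidth. On the other hand G contains the 3-clique {0, 1, 2}. A clique must lie in a single bag of any decomposition, so no decomposition can have width below 2. Combining the bounds, tw(G) = 2.

Treewidth 2.
One optimal decomposition is:
Bags: B1 = {0, 3, 4}  B2 = {3, 4, 5}  B3 = {0, 1, 3}  B4 = {0, 1, 2}
Tree: B1–B2, B1–B3, B3–B4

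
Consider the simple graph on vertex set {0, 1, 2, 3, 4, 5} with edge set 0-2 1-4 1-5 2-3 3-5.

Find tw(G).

1

A width-1 tree decomposition is:
Bags: B1 = {1, 5}  B2 = {3, 5}  B3 = {2, 3}  B4 = {0, 2}  B5 = {1, 4}
Tree: B1–B2, B2–B3, B3–B4, B1–B5
Every bag has size at most 2, so the width is 2 − 1 = 1 and tw(G) ≤ 1. Any graph with an edge has treewidth ≥ 1, and G has the edge 1–5. Therefore the treewidth is 1.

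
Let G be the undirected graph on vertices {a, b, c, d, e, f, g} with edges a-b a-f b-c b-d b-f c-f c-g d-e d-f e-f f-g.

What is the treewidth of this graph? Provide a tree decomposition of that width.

Treewidth 2.
One such decomposition:
Bags: B1 = {b, c, f}  B2 = {b, d, f}  B3 = {c, f, g}  B4 = {d, e, f}  B5 = {a, b, f}
Tree: B1–B2, B1–B3, B2–B4, B1–B5

The largest bag has 3 vertices, giving width 2; this decomposition certifies tw(G) ≤ 2. On the other hand G contains the 3-clique {c, f, g}. A clique must lie in a single bag of any decomposition, so no decomposition can have width below 2. The upper and lower bounds meet at 2, so that is the treewidth.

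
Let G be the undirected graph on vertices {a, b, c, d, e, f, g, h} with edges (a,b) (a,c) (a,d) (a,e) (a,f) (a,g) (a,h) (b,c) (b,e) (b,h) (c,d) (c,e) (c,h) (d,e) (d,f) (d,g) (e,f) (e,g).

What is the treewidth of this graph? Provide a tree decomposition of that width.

Treewidth 3.
One optimal decomposition is:
Bags: B1 = {a, c, d, e}  B2 = {a, d, e, g}  B3 = {a, b, c, e}  B4 = {a, b, c, h}  B5 = {a, d, e, f}
Tree: B1–B2, B1–B3, B3–B4, B2–B5

Each bag holds 4 vertices, so the decomposition has width 3, which upper-bounds the treewidth. On the other hand G contains the 4-clique {a, d, e, g}. A clique must lie in a single bag of any decomposition, so no decomposition can have width below 3. Therefore the treewidth is 3.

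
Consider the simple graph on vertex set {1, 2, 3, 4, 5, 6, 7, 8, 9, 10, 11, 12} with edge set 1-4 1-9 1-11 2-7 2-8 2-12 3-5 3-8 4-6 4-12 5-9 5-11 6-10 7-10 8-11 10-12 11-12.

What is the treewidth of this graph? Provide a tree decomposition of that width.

Every bag has size at most 4, so the width is 4 − 1 = 3 and tw(G) ≤ 3. For the lower bound: the 4 vertex sets {6,7,10}, {4}, {12}, {1,2,8,11} are disjoint, each induces a connected subgraph, and every pair is joined by at least one edge of G. Contracting each set to a single vertex therefore yields K_{4} as a minor, and since treewidth is minor-monotone, tw(G) ≥ tw(K_{4}) = 3. Therefore the treewidth is 3.

Treewidth 3.
One such decomposition:
Bags: B1 = {4, 6, 7, 10}  B2 = {4, 7, 10, 12}  B3 = {2, 4, 7, 12}  B4 = {1, 2, 4, 12}  B5 = {1, 2, 11, 12}  B6 = {1, 2, 8, 11}  B7 = {1, 8, 9, 11}  B8 = {5, 8, 9, 11}  B9 = {3, 5, 8, 9}
Tree: B1–B2, B2–B3, B3–B4, B4–B5, B5–B6, B6–B7, B7–B8, B8–B9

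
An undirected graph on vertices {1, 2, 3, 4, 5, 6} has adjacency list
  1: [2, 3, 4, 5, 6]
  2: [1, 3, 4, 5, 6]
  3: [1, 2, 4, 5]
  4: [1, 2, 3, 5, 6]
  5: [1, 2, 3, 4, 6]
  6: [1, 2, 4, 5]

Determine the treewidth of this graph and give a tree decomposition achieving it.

Every bag has size at most 5, so the width is 5 − 1 = 4 and tw(G) ≤ 4. Conversely, {1, 2, 3, 4, 5} is a clique of size 5, and the vertices of any clique must share a bag in every tree decomposition; so some bag has ≥ 5 vertices and tw(G) ≥ 4. Combining the bounds, tw(G) = 4.

Treewidth 4.
One such decomposition:
Bags: B1 = {1, 2, 4, 5, 6}  B2 = {1, 2, 3, 4, 5}
Tree: B1–B2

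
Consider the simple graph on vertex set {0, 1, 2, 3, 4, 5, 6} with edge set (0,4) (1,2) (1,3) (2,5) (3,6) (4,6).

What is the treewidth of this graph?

A width-1 tree decomposition is:
Bags: B1 = {2, 5}  B2 = {1, 2}  B3 = {1, 3}  B4 = {3, 6}  B5 = {4, 6}  B6 = {0, 4}
Tree: B1–B2, B2–B3, B3–B4, B4–B5, B5–B6
The largest bag has 2 vertices, giving width 1; this decomposition certifies tw(G) ≤ 1. G has an edge, so its treewidth is at least 1. Combining the bounds, tw(G) = 1.

1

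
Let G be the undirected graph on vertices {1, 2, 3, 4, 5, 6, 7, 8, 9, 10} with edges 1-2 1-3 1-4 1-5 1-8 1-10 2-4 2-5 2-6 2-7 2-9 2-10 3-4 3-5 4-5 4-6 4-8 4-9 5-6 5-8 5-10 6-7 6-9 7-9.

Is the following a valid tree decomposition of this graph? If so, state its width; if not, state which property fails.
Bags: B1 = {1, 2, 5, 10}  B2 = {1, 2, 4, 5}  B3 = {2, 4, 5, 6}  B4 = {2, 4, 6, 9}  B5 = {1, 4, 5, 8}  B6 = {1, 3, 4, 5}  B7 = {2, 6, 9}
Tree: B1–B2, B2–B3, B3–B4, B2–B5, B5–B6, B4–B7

No — vertex 7 appears in no bag.

A tree decomposition must satisfy three properties: every vertex lies in some bag; for every edge, both endpoints lie together in some bag; and for every vertex, the bags containing it form a connected subtree. Here vertex 7 appears in no bag, so the decomposition is invalid.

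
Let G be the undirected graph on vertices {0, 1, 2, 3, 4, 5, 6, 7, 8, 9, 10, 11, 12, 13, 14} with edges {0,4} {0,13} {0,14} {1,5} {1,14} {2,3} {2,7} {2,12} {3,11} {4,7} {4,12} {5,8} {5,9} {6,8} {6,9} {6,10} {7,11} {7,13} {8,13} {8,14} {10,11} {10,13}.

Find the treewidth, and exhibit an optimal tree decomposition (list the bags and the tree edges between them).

Every bag has size at most 4, so the width is 4 − 1 = 3 and tw(G) ≤ 3. For the lower bound: the 4 vertex sets {2,3,12}, {4}, {7}, {0,10,11,13} are disjoint, each induces a connected subgraph, and every pair is joined by at least one edge of G. Contracting each set to a single vertex therefore yields K_{4} as a minor, and since treewidth is minor-monotone, tw(G) ≥ tw(K_{4}) = 3. Hence tw(G) = 3 exactly.

Treewidth 3.
Bags: B1 = {2, 3, 4, 12}  B2 = {2, 3, 4, 7}  B3 = {3, 4, 7, 11}  B4 = {0, 4, 7, 11}  B5 = {0, 7, 11, 13}  B6 = {0, 10, 11, 13}  B7 = {0, 10, 13, 14}  B8 = {8, 10, 13, 14}  B9 = {6, 8, 10, 14}  B10 = {1, 6, 8, 14}  B11 = {1, 5, 6, 8}  B12 = {1, 5, 6, 9}
Tree: B1–B2, B2–B3, B3–B4, B4–B5, B5–B6, B6–B7, B7–B8, B8–B9, B9–B10, B10–B11, B11–B12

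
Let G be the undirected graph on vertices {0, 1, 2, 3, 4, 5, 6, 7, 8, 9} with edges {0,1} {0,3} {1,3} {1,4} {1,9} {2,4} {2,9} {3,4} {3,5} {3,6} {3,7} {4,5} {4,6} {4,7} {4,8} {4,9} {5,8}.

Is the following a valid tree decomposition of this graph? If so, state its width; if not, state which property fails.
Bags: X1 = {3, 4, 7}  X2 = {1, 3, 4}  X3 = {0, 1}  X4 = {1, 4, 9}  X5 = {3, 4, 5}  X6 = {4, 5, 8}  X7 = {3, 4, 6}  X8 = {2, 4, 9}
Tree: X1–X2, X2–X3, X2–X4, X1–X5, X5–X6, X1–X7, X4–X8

No — edge (3,0) lies in no bag.

A tree decomposition must satisfy three properties: every vertex lies in some bag; for every edge, both endpoints lie together in some bag; and for every vertex, the bags containing it form a connected subtree. Here edge (3,0) lies in no bag, so the decomposition is invalid.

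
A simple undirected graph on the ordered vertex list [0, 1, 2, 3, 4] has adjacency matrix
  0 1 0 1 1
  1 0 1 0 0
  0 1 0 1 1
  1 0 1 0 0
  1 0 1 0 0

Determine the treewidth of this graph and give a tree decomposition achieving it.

Each bag holds 3 vertices, so the decomposition has width 2, which upper-bounds the treewidth. For the lower bound, G contains the cycle 2–1–0–4–2, so G is not a forest; only forests have treewidth ≤ 1, hence tw(G) ≥ 2. The upper and lower bounds meet at 2, so that is the treewidth.

Treewidth 2.
Bags: B1 = {0, 1, 2}  B2 = {0, 2, 4}  B3 = {0, 2, 3}
Tree: B1–B2, B2–B3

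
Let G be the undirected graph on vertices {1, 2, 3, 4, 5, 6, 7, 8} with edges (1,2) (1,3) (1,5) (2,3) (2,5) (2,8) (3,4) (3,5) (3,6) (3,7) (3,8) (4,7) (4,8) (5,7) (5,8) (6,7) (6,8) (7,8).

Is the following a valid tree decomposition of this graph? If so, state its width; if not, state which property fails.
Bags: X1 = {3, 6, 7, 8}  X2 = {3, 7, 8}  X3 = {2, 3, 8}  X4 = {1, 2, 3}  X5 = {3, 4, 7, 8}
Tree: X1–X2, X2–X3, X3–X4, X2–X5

No — vertex 5 appears in no bag.

A tree decomposition must satisfy three properties: every vertex lies in some bag; for every edge, both endpoints lie together in some bag; and for every vertex, the bags containing it form a connected subtree. Here vertex 5 appears in no bag, so the decomposition is invalid.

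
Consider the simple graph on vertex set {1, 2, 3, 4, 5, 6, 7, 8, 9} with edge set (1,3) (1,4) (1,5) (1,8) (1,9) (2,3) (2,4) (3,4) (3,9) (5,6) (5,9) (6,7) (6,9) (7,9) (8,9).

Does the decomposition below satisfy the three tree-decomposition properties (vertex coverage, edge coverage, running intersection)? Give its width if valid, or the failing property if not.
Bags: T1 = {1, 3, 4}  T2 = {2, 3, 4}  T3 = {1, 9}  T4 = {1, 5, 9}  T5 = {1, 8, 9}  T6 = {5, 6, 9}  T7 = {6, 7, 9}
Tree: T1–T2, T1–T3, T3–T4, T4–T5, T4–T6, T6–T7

No — edge (3,9) lies in no bag.

A tree decomposition must satisfy three properties: every vertex lies in some bag; for every edge, both endpoints lie together in some bag; and for every vertex, the bags containing it form a connected subtree. Here edge (3,9) lies in no bag, so the decomposition is invalid.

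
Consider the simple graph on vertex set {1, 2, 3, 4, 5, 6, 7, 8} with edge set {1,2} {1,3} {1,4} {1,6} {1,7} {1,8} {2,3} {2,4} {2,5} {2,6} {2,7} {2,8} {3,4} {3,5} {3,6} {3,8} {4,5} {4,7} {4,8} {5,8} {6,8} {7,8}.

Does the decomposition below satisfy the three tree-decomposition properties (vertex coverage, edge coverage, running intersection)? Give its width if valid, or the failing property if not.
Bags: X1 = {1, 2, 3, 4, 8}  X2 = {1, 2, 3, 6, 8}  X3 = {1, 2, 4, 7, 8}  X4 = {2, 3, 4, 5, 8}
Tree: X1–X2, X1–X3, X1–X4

Yes; width 4.

Every vertex of G appears in some bag (union = {1, 2, 3, 4, 5, 6, 7, 8}); every edge is covered by a bag; and for each vertex v the set of bags containing v is connected in the bag tree. The decomposition is therefore valid. The largest bag has 5 vertices, so the width is 4.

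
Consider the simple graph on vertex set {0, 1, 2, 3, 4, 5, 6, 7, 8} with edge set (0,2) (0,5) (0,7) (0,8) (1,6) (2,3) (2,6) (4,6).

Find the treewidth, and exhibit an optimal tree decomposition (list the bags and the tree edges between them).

Every bag has size at most 2, so the width is 2 − 1 = 1 and tw(G) ≤ 1. Any graph with an edge has treewidth ≥ 1, and G has the edge 2–0. The upper and lower bounds meet at 1, so that is the treewidth.

Treewidth 1.
One optimal decomposition is:
Bags: B1 = {0, 2}  B2 = {2, 6}  B3 = {2, 3}  B4 = {0, 8}  B5 = {4, 6}  B6 = {0, 5}  B7 = {1, 6}  B8 = {0, 7}
Tree: B1–B2, B2–B3, B1–B4, B2–B5, B4–B6, B5–B7, B6–B8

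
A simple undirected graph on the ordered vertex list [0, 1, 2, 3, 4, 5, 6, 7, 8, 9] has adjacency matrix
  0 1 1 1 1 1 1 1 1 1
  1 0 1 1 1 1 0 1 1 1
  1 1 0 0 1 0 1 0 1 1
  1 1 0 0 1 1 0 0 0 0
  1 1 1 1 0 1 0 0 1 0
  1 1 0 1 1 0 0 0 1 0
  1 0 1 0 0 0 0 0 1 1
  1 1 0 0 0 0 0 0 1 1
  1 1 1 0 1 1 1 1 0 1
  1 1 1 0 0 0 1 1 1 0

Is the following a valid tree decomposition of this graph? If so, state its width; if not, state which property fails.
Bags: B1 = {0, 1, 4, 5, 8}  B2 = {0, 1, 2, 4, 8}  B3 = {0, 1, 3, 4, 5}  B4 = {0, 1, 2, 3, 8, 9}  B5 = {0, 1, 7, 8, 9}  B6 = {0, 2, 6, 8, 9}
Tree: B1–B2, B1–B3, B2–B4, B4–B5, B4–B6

A tree decomposition must satisfy three properties: every vertex lies in some bag; for every edge, both endpoints lie together in some bag; and for every vertex, the bags containing it form a connected subtree. Here bags containing vertex 3 are not connected in the tree, so the decomposition is invalid.

No — bags containing vertex 3 are not connected in the tree.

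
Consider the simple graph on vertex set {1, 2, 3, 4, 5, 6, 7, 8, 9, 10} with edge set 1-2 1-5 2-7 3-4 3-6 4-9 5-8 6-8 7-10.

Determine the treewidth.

1

A width-1 tree decomposition is:
Bags: B1 = {4, 9}  B2 = {3, 4}  B3 = {3, 6}  B4 = {6, 8}  B5 = {5, 8}  B6 = {1, 5}  B7 = {1, 2}  B8 = {2, 7}  B9 = {7, 10}
Tree: B1–B2, B2–B3, B3–B4, B4–B5, B5–B6, B6–B7, B7–B8, B8–B9
The largest bag has 2 vertices, giving width 1; this decomposition certifies tw(G) ≤ 1. Since G has at least one edge (e.g. 9–4), it is not an edgeless graph, so tw(G) ≥ 1. Hence tw(G) = 1 exactly.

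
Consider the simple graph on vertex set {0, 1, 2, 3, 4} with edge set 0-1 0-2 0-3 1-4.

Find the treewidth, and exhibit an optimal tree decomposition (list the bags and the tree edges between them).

Every bag has size at most 2, so the width is 2 − 1 = 1 and tw(G) ≤ 1. Any graph with an edge has treewidth ≥ 1, and G has the edge 0–3. Combining the bounds, tw(G) = 1.

Treewidth 1.
Bags: B1 = {0, 3}  B2 = {0, 2}  B3 = {0, 1}  B4 = {1, 4}
Tree: B1–B2, B2–B3, B3–B4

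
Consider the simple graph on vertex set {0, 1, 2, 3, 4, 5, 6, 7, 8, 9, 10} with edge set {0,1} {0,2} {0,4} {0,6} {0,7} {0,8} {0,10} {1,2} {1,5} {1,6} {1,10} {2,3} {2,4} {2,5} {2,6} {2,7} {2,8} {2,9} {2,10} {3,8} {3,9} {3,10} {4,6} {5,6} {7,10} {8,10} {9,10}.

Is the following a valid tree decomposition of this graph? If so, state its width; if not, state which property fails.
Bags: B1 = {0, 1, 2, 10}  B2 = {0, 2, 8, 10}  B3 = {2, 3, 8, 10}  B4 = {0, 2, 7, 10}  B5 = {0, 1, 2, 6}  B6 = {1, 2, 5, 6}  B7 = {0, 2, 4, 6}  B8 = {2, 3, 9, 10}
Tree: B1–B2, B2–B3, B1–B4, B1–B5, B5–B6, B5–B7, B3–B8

Vertex coverage: the bags together contain {0, 1, 2, 3, 4, 5, 6, 7, 8, 9, 10}, the full vertex set. Edge coverage: each edge of G has both endpoints in at least one bag. Running intersection: for every vertex, the bags containing it form a connected subtree. All three properties hold, so this is a valid tree decomposition of width max|bag| − 1 = 3, and hence tw(G) ≤ 3.

Yes; width 3.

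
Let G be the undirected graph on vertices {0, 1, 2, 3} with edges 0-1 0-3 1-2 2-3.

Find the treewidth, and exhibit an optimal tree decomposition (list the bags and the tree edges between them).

Treewidth 2.
One optimal decomposition is:
Bags: B1 = {0, 1, 3}  B2 = {1, 2, 3}
Tree: B1–B2

Every bag has size at most 3, so the width is 3 − 1 = 2 and tw(G) ≤ 2. For the lower bound, G contains the cycle 3–0–1–2–3, so G is not a forest; only forests have treewidth ≤ 1, hence tw(G) ≥ 2. Combining the bounds, tw(G) = 2.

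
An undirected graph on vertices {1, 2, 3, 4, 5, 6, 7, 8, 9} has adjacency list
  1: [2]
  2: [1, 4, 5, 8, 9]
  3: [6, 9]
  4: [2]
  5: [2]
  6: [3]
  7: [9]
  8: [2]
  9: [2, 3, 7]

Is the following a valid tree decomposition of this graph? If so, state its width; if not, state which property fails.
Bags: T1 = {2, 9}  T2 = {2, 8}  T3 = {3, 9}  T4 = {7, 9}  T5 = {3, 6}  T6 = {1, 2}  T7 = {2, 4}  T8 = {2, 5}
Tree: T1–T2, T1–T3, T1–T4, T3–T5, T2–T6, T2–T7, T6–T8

Vertex coverage: the bags together contain {1, 2, 3, 4, 5, 6, 7, 8, 9}, the full vertex set. Edge coverage: each edge of G has both endpoints in at least one bag. Running intersection: for every vertex, the bags containing it form a connected subtree. All three properties hold, so this is a valid tree decomposition of width max|bag| − 1 = 1, and hence tw(G) ≤ 1.

Yes; width 1.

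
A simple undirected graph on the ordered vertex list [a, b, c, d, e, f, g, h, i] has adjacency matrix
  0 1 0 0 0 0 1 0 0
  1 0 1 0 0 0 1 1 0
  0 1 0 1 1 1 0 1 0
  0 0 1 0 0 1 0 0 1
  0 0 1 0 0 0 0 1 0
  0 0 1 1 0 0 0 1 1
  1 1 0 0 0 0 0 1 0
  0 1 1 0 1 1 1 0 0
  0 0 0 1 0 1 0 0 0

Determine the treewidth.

A width-2 tree decomposition is:
Bags: B1 = {b, c, h}  B2 = {c, f, h}  B3 = {c, d, f}  B4 = {b, g, h}  B5 = {d, f, i}  B6 = {a, b, g}  B7 = {c, e, h}
Tree: B1–B2, B2–B3, B1–B4, B3–B5, B4–B6, B1–B7
The largest bag has 3 vertices, giving width 2; this decomposition certifies tw(G) ≤ 2. On the other hand G contains the 3-clique {c, d, f}. A clique must lie in a single bag of any decomposition, so no decomposition can have width below 2. The upper and lower bounds meet at 2, so that is the treewidth.

2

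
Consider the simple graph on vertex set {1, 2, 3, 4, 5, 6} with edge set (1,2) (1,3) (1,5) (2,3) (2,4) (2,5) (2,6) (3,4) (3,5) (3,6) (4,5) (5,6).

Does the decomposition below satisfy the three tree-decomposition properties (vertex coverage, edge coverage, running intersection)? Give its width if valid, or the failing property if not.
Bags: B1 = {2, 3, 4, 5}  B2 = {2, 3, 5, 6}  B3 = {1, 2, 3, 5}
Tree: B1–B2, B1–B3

Yes; width 3.

Vertex coverage: the bags together contain {1, 2, 3, 4, 5, 6}, the full vertex set. Edge coverage: each edge of G has both endpoints in at least one bag. Running intersection: for every vertex, the bags containing it form a connected subtree. All three properties hold, so this is a valid tree decomposition of width max|bag| − 1 = 3, and hence tw(G) ≤ 3.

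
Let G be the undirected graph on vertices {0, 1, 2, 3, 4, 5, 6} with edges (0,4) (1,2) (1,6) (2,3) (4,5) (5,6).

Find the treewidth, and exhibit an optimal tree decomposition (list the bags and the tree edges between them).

Every bag has size at most 2, so the width is 2 − 1 = 1 and tw(G) ≤ 1. Since G has at least one edge (e.g. 3–2), it is not an edgeless graph, so tw(G) ≥ 1. Combining the bounds, tw(G) = 1.

Treewidth 1.
Bags: B1 = {2, 3}  B2 = {1, 2}  B3 = {1, 6}  B4 = {5, 6}  B5 = {4, 5}  B6 = {0, 4}
Tree: B1–B2, B2–B3, B3–B4, B4–B5, B5–B6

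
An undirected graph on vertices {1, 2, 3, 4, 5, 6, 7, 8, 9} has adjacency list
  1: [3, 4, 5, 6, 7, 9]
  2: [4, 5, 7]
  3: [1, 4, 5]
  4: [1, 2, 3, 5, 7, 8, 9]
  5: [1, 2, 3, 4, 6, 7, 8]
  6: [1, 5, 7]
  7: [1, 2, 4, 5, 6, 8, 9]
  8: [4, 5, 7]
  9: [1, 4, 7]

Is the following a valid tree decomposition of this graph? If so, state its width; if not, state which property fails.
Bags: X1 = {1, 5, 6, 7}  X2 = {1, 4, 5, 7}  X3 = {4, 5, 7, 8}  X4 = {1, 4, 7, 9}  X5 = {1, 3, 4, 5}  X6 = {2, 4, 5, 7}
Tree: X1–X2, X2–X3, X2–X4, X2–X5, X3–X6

Yes; width 3.

Vertex coverage: the bags together contain {1, 2, 3, 4, 5, 6, 7, 8, 9}, the full vertex set. Edge coverage: each edge of G has both endpoints in at least one bag. Running intersection: for every vertex, the bags containing it form a connected subtree. All three properties hold, so this is a valid tree decomposition of width max|bag| − 1 = 3, and hence tw(G) ≤ 3.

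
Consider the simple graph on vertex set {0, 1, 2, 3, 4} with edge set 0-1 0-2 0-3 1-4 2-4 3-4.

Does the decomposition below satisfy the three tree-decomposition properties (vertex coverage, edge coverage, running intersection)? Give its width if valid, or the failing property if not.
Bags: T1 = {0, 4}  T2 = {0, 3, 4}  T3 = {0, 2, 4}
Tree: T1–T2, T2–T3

No — vertex 1 appears in no bag.

A tree decomposition must satisfy three properties: every vertex lies in some bag; for every edge, both endpoints lie together in some bag; and for every vertex, the bags containing it form a connected subtree. Here vertex 1 appears in no bag, so the decomposition is invalid.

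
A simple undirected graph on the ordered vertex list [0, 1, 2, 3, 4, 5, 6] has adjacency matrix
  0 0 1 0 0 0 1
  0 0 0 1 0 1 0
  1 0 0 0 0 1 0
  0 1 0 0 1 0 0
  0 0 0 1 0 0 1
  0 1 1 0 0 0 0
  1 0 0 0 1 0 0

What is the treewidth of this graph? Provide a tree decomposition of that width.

The largest bag has 3 vertices, giving width 2; this decomposition certifies tw(G) ≤ 2. Since 0–2–5–1–3–4–6–0 is a cycle in G, G is not acyclic. Forests are exactly the graphs of treewidth ≤ 1, so tw(G) ≥ 2. Hence tw(G) = 2 exactly.

Treewidth 2.
One optimal decomposition is:
Bags: B1 = {0, 2, 5}  B2 = {0, 1, 5}  B3 = {0, 1, 3}  B4 = {0, 3, 4}  B5 = {0, 4, 6}
Tree: B1–B2, B2–B3, B3–B4, B4–B5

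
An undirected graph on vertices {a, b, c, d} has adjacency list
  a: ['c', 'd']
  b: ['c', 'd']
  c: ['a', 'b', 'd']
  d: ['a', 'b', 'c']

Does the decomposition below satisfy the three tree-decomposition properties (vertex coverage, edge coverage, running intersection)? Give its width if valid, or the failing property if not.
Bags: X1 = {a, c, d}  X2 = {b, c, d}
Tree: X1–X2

Yes; width 2.

Vertex coverage: the bags together contain {a, b, c, d}, the full vertex set. Edge coverage: each edge of G has both endpoints in at least one bag. Running intersection: for every vertex, the bags containing it form a connected subtree. All three properties hold, so this is a valid tree decomposition of width max|bag| − 1 = 2, and hence tw(G) ≤ 2.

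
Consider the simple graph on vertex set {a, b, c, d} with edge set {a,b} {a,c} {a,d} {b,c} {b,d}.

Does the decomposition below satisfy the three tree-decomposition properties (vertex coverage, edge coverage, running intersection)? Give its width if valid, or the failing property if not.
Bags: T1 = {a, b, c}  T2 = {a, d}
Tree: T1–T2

No — edge (b,d) lies in no bag.

A tree decomposition must satisfy three properties: every vertex lies in some bag; for every edge, both endpoints lie together in some bag; and for every vertex, the bags containing it form a connected subtree. Here edge (b,d) lies in no bag, so the decomposition is invalid.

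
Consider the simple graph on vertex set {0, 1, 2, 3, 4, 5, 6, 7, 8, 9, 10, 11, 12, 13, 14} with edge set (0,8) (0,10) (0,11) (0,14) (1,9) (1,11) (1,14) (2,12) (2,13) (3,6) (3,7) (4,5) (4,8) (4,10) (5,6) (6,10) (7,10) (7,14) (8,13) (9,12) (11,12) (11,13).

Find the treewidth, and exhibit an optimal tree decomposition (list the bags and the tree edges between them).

The largest bag has 4 vertices, giving width 3; this decomposition certifies tw(G) ≤ 3. For the lower bound: the 4 vertex sets {2,9,12}, {1}, {11}, {0,8,13,14} are disjoint, each induces a connected subgraph, and every pair is joined by at least one edge of G. Contracting each set to a single vertex therefore yields K_{4} as a minor, and since treewidth is minor-monotone, tw(G) ≥ tw(K_{4}) = 3. Combining the bounds, tw(G) = 3.

Treewidth 3.
One such decomposition:
Bags: B1 = {1, 2, 9, 12}  B2 = {1, 2, 11, 12}  B3 = {1, 2, 11, 13}  B4 = {1, 11, 13, 14}  B5 = {0, 11, 13, 14}  B6 = {0, 8, 13, 14}  B7 = {0, 7, 8, 14}  B8 = {0, 7, 8, 10}  B9 = {4, 7, 8, 10}  B10 = {3, 4, 7, 10}  B11 = {3, 4, 6, 10}  B12 = {3, 4, 5, 6}
Tree: B1–B2, B2–B3, B3–B4, B4–B5, B5–B6, B6–B7, B7–B8, B8–B9, B9–B10, B10–B11, B11–B12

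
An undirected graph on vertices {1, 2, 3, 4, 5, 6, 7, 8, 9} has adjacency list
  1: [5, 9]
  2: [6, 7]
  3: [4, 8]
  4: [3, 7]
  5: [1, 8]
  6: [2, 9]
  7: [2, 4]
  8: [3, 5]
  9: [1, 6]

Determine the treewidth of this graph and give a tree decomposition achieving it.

Treewidth 2.
One optimal decomposition is:
Bags: B1 = {1, 6, 9}  B2 = {1, 2, 6}  B3 = {1, 2, 7}  B4 = {1, 4, 7}  B5 = {1, 3, 4}  B6 = {1, 3, 8}  B7 = {1, 5, 8}
Tree: B1–B2, B2–B3, B3–B4, B4–B5, B5–B6, B6–B7

Each bag holds 3 vertices, so the decomposition has width 2, which upper-bounds the treewidth. For the lower bound, G contains the cycle 1–9–6–2–7–4–3–8–5–1, so G is not a forest; only forests have treewidth ≤ 1, hence tw(G) ≥ 2. The upper and lower bounds meet at 2, so that is the treewidth.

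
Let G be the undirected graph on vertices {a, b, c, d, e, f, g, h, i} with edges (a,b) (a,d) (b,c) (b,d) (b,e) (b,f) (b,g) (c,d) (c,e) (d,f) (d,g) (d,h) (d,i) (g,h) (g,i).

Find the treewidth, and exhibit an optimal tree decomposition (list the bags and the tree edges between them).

Treewidth 2.
One optimal decomposition is:
Bags: B1 = {b, d, g}  B2 = {b, c, d}  B3 = {d, g, i}  B4 = {a, b, d}  B5 = {d, g, h}  B6 = {b, d, f}  B7 = {b, c, e}
Tree: B1–B2, B1–B3, B1–B4, B3–B5, B1–B6, B2–B7

Every bag has size at most 3, so the width is 3 − 1 = 2 and tw(G) ≤ 2. On the other hand G contains the 3-clique {d, g, h}. A clique must lie in a single bag of any decomposition, so no decomposition can have width below 2. Hence tw(G) = 2 exactly.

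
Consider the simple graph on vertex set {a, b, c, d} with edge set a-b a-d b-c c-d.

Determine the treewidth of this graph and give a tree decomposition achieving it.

Each bag holds 3 vertices, so the decomposition has width 2, which upper-bounds the treewidth. For the lower bound, G contains the cycle d–c–b–a–d, so G is not a forest; only forests have treewidth ≤ 1, hence tw(G) ≥ 2. The upper and lower bounds meet at 2, so that is the treewidth.

Treewidth 2.
One optimal decomposition is:
Bags: B1 = {b, c, d}  B2 = {a, b, d}
Tree: B1–B2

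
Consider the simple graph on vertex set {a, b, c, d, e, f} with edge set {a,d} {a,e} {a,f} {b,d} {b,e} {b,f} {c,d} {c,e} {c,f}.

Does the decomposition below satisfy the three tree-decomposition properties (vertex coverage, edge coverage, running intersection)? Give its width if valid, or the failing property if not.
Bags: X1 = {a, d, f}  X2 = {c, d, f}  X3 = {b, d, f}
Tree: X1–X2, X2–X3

A tree decomposition must satisfy three properties: every vertex lies in some bag; for every edge, both endpoints lie together in some bag; and for every vertex, the bags containing it form a connected subtree. Here vertex e appears in no bag, so the decomposition is invalid.

No — vertex e appears in no bag.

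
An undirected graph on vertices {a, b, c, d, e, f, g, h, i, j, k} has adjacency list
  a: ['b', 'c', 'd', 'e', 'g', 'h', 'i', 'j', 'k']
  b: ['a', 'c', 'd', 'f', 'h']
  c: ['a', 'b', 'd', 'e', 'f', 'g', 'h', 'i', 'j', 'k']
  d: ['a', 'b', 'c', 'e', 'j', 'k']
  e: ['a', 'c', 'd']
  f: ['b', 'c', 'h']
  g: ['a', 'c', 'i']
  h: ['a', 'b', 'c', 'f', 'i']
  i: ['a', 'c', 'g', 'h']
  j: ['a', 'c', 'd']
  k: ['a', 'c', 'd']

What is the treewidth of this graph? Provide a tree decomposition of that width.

Treewidth 3.
One optimal decomposition is:
Bags: B1 = {a, c, d, k}  B2 = {a, b, c, d}  B3 = {a, b, c, h}  B4 = {b, c, f, h}  B5 = {a, c, h, i}  B6 = {a, c, g, i}  B7 = {a, c, d, j}  B8 = {a, c, d, e}
Tree: B1–B2, B2–B3, B3–B4, B3–B5, B5–B6, B2–B7, B7–B8

Every bag has size at most 4, so the width is 4 − 1 = 3 and tw(G) ≤ 3. On the other hand G contains the 4-clique {a, c, d, j}. A clique must lie in a single bag of any decomposition, so no decomposition can have width below 3. The upper and lower bounds meet at 3, so that is the treewidth.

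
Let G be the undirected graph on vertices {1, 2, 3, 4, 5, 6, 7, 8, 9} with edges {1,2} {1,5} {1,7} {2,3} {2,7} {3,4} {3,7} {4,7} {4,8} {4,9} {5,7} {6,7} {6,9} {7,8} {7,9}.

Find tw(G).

A width-2 tree decomposition is:
Bags: B1 = {3, 4, 7}  B2 = {4, 7, 9}  B3 = {6, 7, 9}  B4 = {2, 3, 7}  B5 = {1, 2, 7}  B6 = {4, 7, 8}  B7 = {1, 5, 7}
Tree: B1–B2, B2–B3, B1–B4, B4–B5, B1–B6, B5–B7
Every bag has size at most 3, so the width is 3 − 1 = 2 and tw(G) ≤ 2. On the other hand G contains the 3-clique {1, 2, 7}. A clique must lie in a single bag of any decomposition, so no decomposition can have width below 2. Therefore the treewidth is 2.

2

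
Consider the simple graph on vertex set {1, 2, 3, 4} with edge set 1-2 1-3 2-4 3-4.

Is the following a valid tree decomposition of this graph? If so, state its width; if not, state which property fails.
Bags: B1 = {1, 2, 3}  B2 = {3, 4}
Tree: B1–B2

A tree decomposition must satisfy three properties: every vertex lies in some bag; for every edge, both endpoints lie together in some bag; and for every vertex, the bags containing it form a connected subtree. Here edge (2,4) lies in no bag, so the decomposition is invalid.

No — edge (2,4) lies in no bag.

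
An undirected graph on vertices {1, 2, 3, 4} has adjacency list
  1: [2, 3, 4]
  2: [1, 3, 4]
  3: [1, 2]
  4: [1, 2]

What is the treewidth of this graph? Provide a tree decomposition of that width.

Each bag holds 3 vertices, so the decomposition has width 2, which upper-bounds the treewidth. For the lower bound, the 3 vertices {1, 2, 3} are pairwise adjacent, and any tree decomposition puts a clique entirely inside one bag — forcing width ≥ 2. Therefore the treewidth is 2.

Treewidth 2.
One optimal decomposition is:
Bags: B1 = {1, 2, 4}  B2 = {1, 2, 3}
Tree: B1–B2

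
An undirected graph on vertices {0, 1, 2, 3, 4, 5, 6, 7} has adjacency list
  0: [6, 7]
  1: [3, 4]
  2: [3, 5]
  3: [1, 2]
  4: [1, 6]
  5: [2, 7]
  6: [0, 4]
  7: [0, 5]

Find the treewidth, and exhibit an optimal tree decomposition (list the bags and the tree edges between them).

Treewidth 2.
One optimal decomposition is:
Bags: B1 = {0, 5, 7}  B2 = {0, 5, 6}  B3 = {4, 5, 6}  B4 = {1, 4, 5}  B5 = {1, 3, 5}  B6 = {2, 3, 5}
Tree: B1–B2, B2–B3, B3–B4, B4–B5, B5–B6

The largest bag has 3 vertices, giving width 2; this decomposition certifies tw(G) ≤ 2. Since 5–7–0–6–4–1–3–2–5 is a cycle in G, G is not acyclic. Forests are exactly the graphs of treewidth ≤ 1, so tw(G) ≥ 2. Therefore the treewidth is 2.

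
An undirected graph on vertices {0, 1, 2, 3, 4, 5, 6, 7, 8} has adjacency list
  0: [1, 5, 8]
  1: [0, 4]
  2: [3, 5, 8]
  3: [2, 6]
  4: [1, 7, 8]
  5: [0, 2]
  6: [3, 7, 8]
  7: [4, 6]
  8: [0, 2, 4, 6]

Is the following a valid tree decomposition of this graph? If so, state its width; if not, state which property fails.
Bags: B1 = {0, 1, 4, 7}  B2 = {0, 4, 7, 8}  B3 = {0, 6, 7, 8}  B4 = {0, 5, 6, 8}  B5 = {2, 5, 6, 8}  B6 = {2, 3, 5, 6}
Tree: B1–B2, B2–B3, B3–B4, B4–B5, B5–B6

Checking the three conditions: (i) the bags cover all of {0, 1, 2, 3, 4, 5, 6, 7, 8}; (ii) for each edge, some bag contains both endpoints; (iii) the bags containing any fixed vertex form a subtree. All hold, so the decomposition is valid with width 4 − 1 = 3.

Yes; width 3.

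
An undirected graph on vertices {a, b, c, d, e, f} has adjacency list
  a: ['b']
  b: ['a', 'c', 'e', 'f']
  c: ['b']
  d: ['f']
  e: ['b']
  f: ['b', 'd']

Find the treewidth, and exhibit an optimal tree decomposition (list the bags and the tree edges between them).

Treewidth 1.
One such decomposition:
Bags: B1 = {a, b}  B2 = {b, c}  B3 = {b, f}  B4 = {d, f}  B5 = {b, e}
Tree: B1–B2, B2–B3, B3–B4, B2–B5

Each bag holds 2 vertices, so the decomposition has width 1, which upper-bounds the treewidth. G has an edge, so its treewidth is at least 1. Hence tw(G) = 1 exactly.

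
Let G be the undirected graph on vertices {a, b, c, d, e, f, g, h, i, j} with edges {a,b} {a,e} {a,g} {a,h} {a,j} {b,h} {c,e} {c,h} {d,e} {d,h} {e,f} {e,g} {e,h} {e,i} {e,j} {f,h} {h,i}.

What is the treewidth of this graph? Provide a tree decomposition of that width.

Treewidth 2.
Bags: B1 = {a, e, j}  B2 = {a, e, h}  B3 = {a, e, g}  B4 = {e, h, i}  B5 = {a, b, h}  B6 = {c, e, h}  B7 = {e, f, h}  B8 = {d, e, h}
Tree: B1–B2, B2–B3, B2–B4, B2–B5, B2–B6, B6–B7, B2–B8

Every bag has size at most 3, so the width is 3 − 1 = 2 and tw(G) ≤ 2. For the lower bound, the 3 vertices {a, e, g} are pairwise adjacent, and any tree decomposition puts a clique entirely inside one bag — forcing width ≥ 2. The upper and lower bounds meet at 2, so that is the treewidth.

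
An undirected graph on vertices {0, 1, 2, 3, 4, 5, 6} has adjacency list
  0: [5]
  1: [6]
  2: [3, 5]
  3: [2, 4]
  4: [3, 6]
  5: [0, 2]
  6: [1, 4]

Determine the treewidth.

A width-1 tree decomposition is:
Bags: B1 = {1, 6}  B2 = {4, 6}  B3 = {3, 4}  B4 = {2, 3}  B5 = {2, 5}  B6 = {0, 5}
Tree: B1–B2, B2–B3, B3–B4, B4–B5, B5–B6
The largest bag has 2 vertices, giving width 1; this decomposition certifies tw(G) ≤ 1. Since G has at least one edge (e.g. 1–6), it is not an edgeless graph, so tw(G) ≥ 1. Combining the bounds, tw(G) = 1.

1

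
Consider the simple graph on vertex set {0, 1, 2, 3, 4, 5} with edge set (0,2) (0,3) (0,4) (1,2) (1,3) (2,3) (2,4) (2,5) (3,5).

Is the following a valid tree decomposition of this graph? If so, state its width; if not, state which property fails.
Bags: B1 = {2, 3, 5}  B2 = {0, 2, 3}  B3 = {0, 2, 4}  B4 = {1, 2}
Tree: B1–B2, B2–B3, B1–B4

No — edge (3,1) lies in no bag.

A tree decomposition must satisfy three properties: every vertex lies in some bag; for every edge, both endpoints lie together in some bag; and for every vertex, the bags containing it form a connected subtree. Here edge (3,1) lies in no bag, so the decomposition is invalid.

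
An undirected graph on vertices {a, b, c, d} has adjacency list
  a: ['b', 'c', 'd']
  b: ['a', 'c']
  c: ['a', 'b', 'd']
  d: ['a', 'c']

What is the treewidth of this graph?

A width-2 tree decomposition is:
Bags: B1 = {a, c, d}  B2 = {a, b, c}
Tree: B1–B2
Each bag holds 3 vertices, so the decomposition has width 2, which upper-bounds the treewidth. Conversely, {a, c, d} is a clique of size 3, and the vertices of any clique must share a bag in every tree decomposition; so some bag has ≥ 3 vertices and tw(G) ≥ 2. The upper and lower bounds meet at 2, so that is the treewidth.

2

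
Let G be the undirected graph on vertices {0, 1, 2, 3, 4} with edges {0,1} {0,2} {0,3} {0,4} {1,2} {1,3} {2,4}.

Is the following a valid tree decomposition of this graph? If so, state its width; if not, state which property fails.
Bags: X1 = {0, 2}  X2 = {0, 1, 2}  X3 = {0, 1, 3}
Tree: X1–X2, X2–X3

A tree decomposition must satisfy three properties: every vertex lies in some bag; for every edge, both endpoints lie together in some bag; and for every vertex, the bags containing it form a connected subtree. Here vertex 4 appears in no bag, so the decomposition is invalid.

No — vertex 4 appears in no bag.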